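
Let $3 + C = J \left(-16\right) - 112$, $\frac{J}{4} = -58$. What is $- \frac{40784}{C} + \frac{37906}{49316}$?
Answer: $- \frac{937477931}{88694826} \approx -10.57$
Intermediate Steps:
$J = -232$ ($J = 4 \left(-58\right) = -232$)
$C = 3597$ ($C = -3 - -3600 = -3 + \left(3712 - 112\right) = -3 + 3600 = 3597$)
$- \frac{40784}{C} + \frac{37906}{49316} = - \frac{40784}{3597} + \frac{37906}{49316} = \left(-40784\right) \frac{1}{3597} + 37906 \cdot \frac{1}{49316} = - \frac{40784}{3597} + \frac{18953}{24658} = - \frac{937477931}{88694826}$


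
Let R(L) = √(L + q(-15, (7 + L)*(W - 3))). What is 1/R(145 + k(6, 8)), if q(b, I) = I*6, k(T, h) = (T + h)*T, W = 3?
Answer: √229/229 ≈ 0.066082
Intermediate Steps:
k(T, h) = T*(T + h)
q(b, I) = 6*I
R(L) = √L (R(L) = √(L + 6*((7 + L)*(3 - 3))) = √(L + 6*((7 + L)*0)) = √(L + 6*0) = √(L + 0) = √L)
1/R(145 + k(6, 8)) = 1/(√(145 + 6*(6 + 8))) = 1/(√(145 + 6*14)) = 1/(√(145 + 84)) = 1/(√229) = √229/229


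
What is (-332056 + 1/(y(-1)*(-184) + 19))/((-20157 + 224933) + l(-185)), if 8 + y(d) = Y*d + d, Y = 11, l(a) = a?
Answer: -1228275143/756782109 ≈ -1.6230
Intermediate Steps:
y(d) = -8 + 12*d (y(d) = -8 + (11*d + d) = -8 + 12*d)
(-332056 + 1/(y(-1)*(-184) + 19))/((-20157 + 224933) + l(-185)) = (-332056 + 1/((-8 + 12*(-1))*(-184) + 19))/((-20157 + 224933) - 185) = (-332056 + 1/((-8 - 12)*(-184) + 19))/(204776 - 185) = (-332056 + 1/(-20*(-184) + 19))/204591 = (-332056 + 1/(3680 + 19))*(1/204591) = (-332056 + 1/3699)*(1/204591) = -1228275143/3699*1/204591 = -1228275143/756782109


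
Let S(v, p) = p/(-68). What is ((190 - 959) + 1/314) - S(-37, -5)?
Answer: -8210595/10676 ≈ -769.07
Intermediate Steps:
S(v, p) = -p/68 (S(v, p) = p*(-1/68) = -p/68)
((190 - 959) + 1/314) - S(-37, -5) = ((190 - 959) + 1/314) - (-1)*(-5)/68 = (-769 + 1/314) - 1*5/68 = -241465/314 - 5/68 = -8210595/10676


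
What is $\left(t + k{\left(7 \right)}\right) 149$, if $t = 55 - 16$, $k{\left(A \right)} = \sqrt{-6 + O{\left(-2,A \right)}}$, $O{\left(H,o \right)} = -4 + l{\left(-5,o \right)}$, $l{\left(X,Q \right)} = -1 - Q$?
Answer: $5811 + 447 i \sqrt{2} \approx 5811.0 + 632.15 i$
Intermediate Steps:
$O{\left(H,o \right)} = -5 - o$ ($O{\left(H,o \right)} = -4 - \left(1 + o\right) = -5 - o$)
$k{\left(A \right)} = \sqrt{-11 - A}$ ($k{\left(A \right)} = \sqrt{-6 - \left(5 + A\right)} = \sqrt{-11 - A}$)
$t = 39$ ($t = 55 - 16 = 39$)
$\left(t + k{\left(7 \right)}\right) 149 = \left(39 + \sqrt{-11 - 7}\right) 149 = \left(39 + \sqrt{-18}\right) 149 = \left(39 + 3 i \sqrt{2}\right) 149 = 5811 + 447 i \sqrt{2}$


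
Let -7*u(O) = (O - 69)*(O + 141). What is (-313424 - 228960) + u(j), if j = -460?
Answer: -3965439/7 ≈ -5.6649e+5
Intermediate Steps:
u(O) = -(-69 + O)*(141 + O)/7 (u(O) = -(O - 69)*(O + 141)/7 = -(-69 + O)*(141 + O)/7)
(-313424 - 228960) + u(j) = (-313424 - 228960) + (9729/7 - 72/7*(-460) - 1/7*(-460)**2) = -542384 + (9729/7 + 33120/7 - 1/7*211600) = -542384 + (9729/7 + 33120/7 - 211600/7) = -542384 - 168751/7 = -3965439/7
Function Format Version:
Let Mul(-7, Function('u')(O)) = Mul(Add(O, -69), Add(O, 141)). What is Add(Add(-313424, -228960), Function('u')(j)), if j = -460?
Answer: Rational(-3965439, 7) ≈ -5.6649e+5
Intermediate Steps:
Function('u')(O) = Mul(Rational(-1, 7), Add(-69, O), Add(141, O)) (Function('u')(O) = Mul(Rational(-1, 7), Mul(Add(O, -69), Add(O, 141))) = Mul(Rational(-1, 7), Mul(Add(-69, O), Add(141, O))) = Mul(Rational(-1, 7), Add(-69, O), Add(141, O)))
Add(Add(-313424, -228960), Function('u')(j)) = Add(Add(-313424, -228960), Add(Rational(9729, 7), Mul(Rational(-72, 7), -460), Mul(Rational(-1, 7), Pow(-460, 2)))) = Add(-542384, Add(Rational(9729, 7), Rational(33120, 7), Mul(Rational(-1, 7), 211600))) = Add(-542384, Add(Rational(9729, 7), Rational(33120, 7), Rational(-211600, 7))) = Add(-542384, Rational(-168751, 7)) = Rational(-3965439, 7)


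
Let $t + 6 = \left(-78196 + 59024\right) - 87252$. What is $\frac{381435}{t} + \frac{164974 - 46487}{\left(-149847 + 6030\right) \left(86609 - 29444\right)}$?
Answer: $- \frac{627180744051317}{174998566363230} \approx -3.5839$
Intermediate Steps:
$t = -106430$ ($t = -6 + \left(\left(-78196 + 59024\right) - 87252\right) = -6 - 106424 = -106430$)
$\frac{381435}{t} + \frac{164974 - 46487}{\left(-149847 + 6030\right) \left(86609 - 29444\right)} = \frac{381435}{-106430} + \frac{164974 - 46487}{\left(-149847 + 6030\right) \left(86609 - 29444\right)} = 381435 \left(- \frac{1}{106430}\right) + \frac{164974 - 46487}{\left(-143817\right) 57165} = - \frac{76287}{21286} + \frac{118487}{-8221298805} = - \frac{76287}{21286} + 118487 \left(- \frac{1}{8221298805}\right) = - \frac{76287}{21286} - \frac{118487}{8221298805} = - \frac{627180744051317}{174998566363230}$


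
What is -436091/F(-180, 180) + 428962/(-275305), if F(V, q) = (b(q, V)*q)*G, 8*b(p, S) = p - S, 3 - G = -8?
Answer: -31655709391/4905935100 ≈ -6.4525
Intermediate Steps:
G = 11 (G = 3 - 1*(-8) = 3 + 8 = 11)
b(p, S) = -S/8 + p/8 (b(p, S) = (p - S)/8 = -S/8 + p/8)
F(V, q) = 11*q*(-V/8 + q/8) (F(V, q) = ((-V/8 + q/8)*q)*11 = (q*(-V/8 + q/8))*11 = 11*q*(-V/8 + q/8))
-436091/F(-180, 180) + 428962/(-275305) = -436091*2/(495*(180 - 1*(-180))) + 428962/(-275305) = -436091*2/(495*(180 + 180)) + 428962*(-1/275305) = -436091/((11/8)*180*360) - 428962/275305 = -436091/89100 - 428962/275305 = -31655709391/4905935100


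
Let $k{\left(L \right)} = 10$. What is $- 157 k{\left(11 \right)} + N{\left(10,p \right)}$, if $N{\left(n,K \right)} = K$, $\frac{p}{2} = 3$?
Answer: $-1564$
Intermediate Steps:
$p = 6$ ($p = 2 \cdot 3 = 6$)
$- 157 k{\left(11 \right)} + N{\left(10,p \right)} = \left(-157\right) 10 + 6 = -1570 + 6 = -1564$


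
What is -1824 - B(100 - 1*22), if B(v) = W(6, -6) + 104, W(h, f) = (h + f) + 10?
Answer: -1938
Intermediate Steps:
W(h, f) = 10 + f + h (W(h, f) = (f + h) + 10 = 10 + f + h)
B(v) = 114 (B(v) = (10 - 6 + 6) + 104 = 10 + 104 = 114)
-1824 - B(100 - 1*22) = -1824 - 1*114 = -1824 - 114 = -1938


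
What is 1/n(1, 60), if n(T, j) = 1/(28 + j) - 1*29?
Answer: -88/2551 ≈ -0.034496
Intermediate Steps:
n(T, j) = -29 + 1/(28 + j) (n(T, j) = 1/(28 + j) - 29 = -29 + 1/(28 + j))
1/n(1, 60) = 1/((-811 - 29*60)/(28 + 60)) = 1/((-811 - 1740)/88) = 1/((1/88)*(-2551)) = 1/(-2551/88) = -88/2551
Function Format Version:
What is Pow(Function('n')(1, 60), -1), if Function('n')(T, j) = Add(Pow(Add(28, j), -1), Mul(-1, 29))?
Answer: Rational(-88, 2551) ≈ -0.034496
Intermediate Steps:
Function('n')(T, j) = Add(-29, Pow(Add(28, j), -1)) (Function('n')(T, j) = Add(Pow(Add(28, j), -1), -29) = Add(-29, Pow(Add(28, j), -1)))
Pow(Function('n')(1, 60), -1) = Pow(Mul(Pow(Add(28, 60), -1), Add(-811, Mul(-29, 60))), -1) = Pow(Mul(Pow(88, -1), Add(-811, -1740)), -1) = Pow(Mul(Rational(1, 88), -2551), -1) = Pow(Rational(-2551, 88), -1) = Rational(-88, 2551)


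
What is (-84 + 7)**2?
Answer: 5929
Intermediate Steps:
(-84 + 7)**2 = (-77)**2 = 5929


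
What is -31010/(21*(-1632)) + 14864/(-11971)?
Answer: -9871307/29305008 ≈ -0.33685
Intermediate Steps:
-31010/(21*(-1632)) + 14864/(-11971) = -31010/(-34272) + 14864*(-1/11971) = -31010*(-1/34272) - 14864/11971 = 2215/2448 - 14864/11971 = -9871307/29305008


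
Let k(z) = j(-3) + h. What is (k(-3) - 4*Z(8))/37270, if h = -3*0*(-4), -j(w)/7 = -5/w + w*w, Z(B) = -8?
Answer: -64/55905 ≈ -0.0011448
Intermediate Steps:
j(w) = -7*w² + 35/w (j(w) = -7*(-5/w + w*w) = -7*(-5/w + w²) = -7*(w² - 5/w) = -7*w² + 35/w)
h = 0 (h = 0*(-4) = 0)
k(z) = -224/3 (k(z) = 7*(5 - 1*(-3)³)/(-3) + 0 = 7*(-⅓)*(5 - 1*(-27)) + 0 = 7*(-⅓)*(5 + 27) + 0 = 7*(-⅓)*32 + 0 = -224/3 + 0 = -224/3)
(k(-3) - 4*Z(8))/37270 = (-224/3 - 4*(-8))/37270 = (-224/3 + 32)*(1/37270) = -128/3*1/37270 = -64/55905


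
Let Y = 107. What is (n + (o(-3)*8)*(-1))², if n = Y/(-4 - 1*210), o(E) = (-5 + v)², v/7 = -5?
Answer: 655411201/4 ≈ 1.6385e+8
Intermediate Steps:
v = -35 (v = 7*(-5) = -35)
o(E) = 1600 (o(E) = (-5 - 35)² = (-40)² = 1600)
n = -½ (n = 107/(-4 - 1*210) = 107/(-4 - 210) = 107/(-214) = 107*(-1/214) = -½ ≈ -0.50000)
(n + (o(-3)*8)*(-1))² = (-½ + (1600*8)*(-1))² = (-½ + 12800*(-1))² = (-½ - 12800)² = (-25601/2)² = 655411201/4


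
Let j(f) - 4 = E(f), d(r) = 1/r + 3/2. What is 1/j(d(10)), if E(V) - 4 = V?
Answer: 5/48 ≈ 0.10417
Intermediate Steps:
d(r) = 3/2 + 1/r (d(r) = 1/r + 3*(½) = 1/r + 3/2 = 3/2 + 1/r)
E(V) = 4 + V
j(f) = 8 + f (j(f) = 4 + (4 + f) = 8 + f)
1/j(d(10)) = 1/(8 + (3/2 + 1/10)) = 1/(8 + (3/2 + ⅒)) = 1/(8 + 8/5) = 1/(48/5) = 5/48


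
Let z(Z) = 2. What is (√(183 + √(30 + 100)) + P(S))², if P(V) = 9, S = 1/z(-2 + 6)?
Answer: (9 + √(183 + √130))² ≈ 526.37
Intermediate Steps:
S = ½ (S = 1/2 = ½ ≈ 0.50000)
(√(183 + √(30 + 100)) + P(S))² = (√(183 + √(30 + 100)) + 9)² = (√(183 + √130) + 9)² = (9 + √(183 + √130))²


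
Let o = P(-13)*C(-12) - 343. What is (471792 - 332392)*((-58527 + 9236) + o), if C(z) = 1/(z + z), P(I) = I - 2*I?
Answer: -20757165325/3 ≈ -6.9191e+9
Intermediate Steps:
P(I) = -I
C(z) = 1/(2*z)
o = -8245/24 (o = (-1*(-13))*((1/2)/(-12)) - 343 = 13*((1/2)*(-1/12)) - 343 = 13*(-1/24) - 343 = -13/24 - 343 = -8245/24 ≈ -343.54)
(471792 - 332392)*((-58527 + 9236) + o) = (471792 - 332392)*((-58527 + 9236) - 8245/24) = 139400*(-49291 - 8245/24) = 139400*(-1191229/24) = -20757165325/3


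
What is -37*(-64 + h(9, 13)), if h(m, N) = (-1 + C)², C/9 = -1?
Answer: -1332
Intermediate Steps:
C = -9 (C = 9*(-1) = -9)
h(m, N) = 100 (h(m, N) = (-1 - 9)² = (-10)² = 100)
-37*(-64 + h(9, 13)) = -37*(-64 + 100) = -37*36 = -1332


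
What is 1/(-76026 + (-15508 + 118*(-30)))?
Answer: -1/95074 ≈ -1.0518e-5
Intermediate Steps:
1/(-76026 + (-15508 + 118*(-30))) = 1/(-76026 + (-15508 - 3540)) = 1/(-76026 - 19048) = 1/(-95074) = -1/95074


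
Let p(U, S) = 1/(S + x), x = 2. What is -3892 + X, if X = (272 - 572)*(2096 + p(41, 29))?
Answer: -19613752/31 ≈ -6.3270e+5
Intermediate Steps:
p(U, S) = 1/(2 + S) (p(U, S) = 1/(S + 2) = 1/(2 + S))
X = -19493100/31 (X = (272 - 572)*(2096 + 1/(2 + 29)) = -300*(2096 + 1/31) = -300*64977/31 = -19493100/31 ≈ -6.2881e+5)
-3892 + X = -3892 - 19493100/31 = -19613752/31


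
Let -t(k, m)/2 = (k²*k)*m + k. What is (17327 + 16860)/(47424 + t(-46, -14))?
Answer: -34187/2677892 ≈ -0.012766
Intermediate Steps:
t(k, m) = -2*k - 2*m*k³ (t(k, m) = -2*((k²*k)*m + k) = -2*(k³*m + k) = -2*(m*k³ + k) = -2*(k + m*k³) = -2*k - 2*m*k³)
(17327 + 16860)/(47424 + t(-46, -14)) = (17327 + 16860)/(47424 - 2*(-46)*(1 - 14*(-46)²)) = 34187/(47424 - 2*(-46)*(1 - 14*2116)) = 34187/(47424 - 2*(-46)*(1 - 29624)) = 34187/(47424 - 2*(-46)*(-29623)) = 34187/(47424 - 2725316) = 34187/(-2677892) = 34187*(-1/2677892) = -34187/2677892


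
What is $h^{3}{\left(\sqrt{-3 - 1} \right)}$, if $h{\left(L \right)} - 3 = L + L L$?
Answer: $11 - 2 i \approx 11.0 - 2.0 i$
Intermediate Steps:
$h{\left(L \right)} = 3 + L + L^{2}$ ($h{\left(L \right)} = 3 + \left(L + L L\right) = 3 + \left(L + L^{2}\right) = 3 + L + L^{2}$)
$h^{3}{\left(\sqrt{-3 - 1} \right)} = \left(3 + \sqrt{-3 - 1} + \left(\sqrt{-3 - 1}\right)^{2}\right)^{3} = \left(3 + \sqrt{-4} + \left(\sqrt{-4}\right)^{2}\right)^{3} = \left(3 + 2 i + \left(2 i\right)^{2}\right)^{3} = \left(3 + 2 i - 4\right)^{3} = \left(-1 + 2 i\right)^{3}$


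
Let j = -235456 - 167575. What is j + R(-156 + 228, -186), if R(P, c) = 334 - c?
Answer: -402511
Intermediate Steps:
j = -403031
j + R(-156 + 228, -186) = -403031 + (334 - 1*(-186)) = -403031 + (334 + 186) = -403031 + 520 = -402511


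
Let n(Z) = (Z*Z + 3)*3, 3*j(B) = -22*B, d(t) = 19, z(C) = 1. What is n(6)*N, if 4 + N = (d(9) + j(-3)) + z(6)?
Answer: 4446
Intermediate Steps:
j(B) = -22*B/3 (j(B) = (-22*B)/3 = -22*B/3)
n(Z) = 9 + 3*Z**2 (n(Z) = (Z**2 + 3)*3 = (3 + Z**2)*3 = 9 + 3*Z**2)
N = 38 (N = -4 + ((19 - 22/3*(-3)) + 1) = -4 + ((19 + 22) + 1) = -4 + (41 + 1) = -4 + 42 = 38)
n(6)*N = (9 + 3*6**2)*38 = (9 + 3*36)*38 = (9 + 108)*38 = 117*38 = 4446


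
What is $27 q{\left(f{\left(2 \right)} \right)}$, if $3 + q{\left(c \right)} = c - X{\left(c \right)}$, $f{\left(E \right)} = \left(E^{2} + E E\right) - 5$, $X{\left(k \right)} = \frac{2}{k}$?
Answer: $-18$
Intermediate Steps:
$f{\left(E \right)} = -5 + 2 E^{2}$ ($f{\left(E \right)} = \left(E^{2} + E^{2}\right) - 5 = 2 E^{2} - 5 = -5 + 2 E^{2}$)
$q{\left(c \right)} = -3 + c - \frac{2}{c}$ ($q{\left(c \right)} = -3 + \left(c - \frac{2}{c}\right) = -3 + c - \frac{2}{c}$)
$27 q{\left(f{\left(2 \right)} \right)} = 27 \left(-3 - \left(5 - 2 \cdot 2^{2}\right) - \frac{2}{-5 + 2 \cdot 2^{2}}\right) = 27 \left(-3 + \left(-5 + 2 \cdot 4\right) - \frac{2}{-5 + 2 \cdot 4}\right) = 27 \left(-3 + \left(-5 + 8\right) - \frac{2}{-5 + 8}\right) = 27 \left(-3 + 3 - \frac{2}{3}\right) = 27 \left(- \frac{2}{3}\right) = -18$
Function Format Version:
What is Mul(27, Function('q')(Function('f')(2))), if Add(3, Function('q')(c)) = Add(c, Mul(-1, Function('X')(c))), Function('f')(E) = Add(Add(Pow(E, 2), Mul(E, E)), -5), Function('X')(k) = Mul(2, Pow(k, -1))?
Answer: -18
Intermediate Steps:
Function('f')(E) = Add(-5, Mul(2, Pow(E, 2))) (Function('f')(E) = Add(Add(Pow(E, 2), Pow(E, 2)), -5) = Add(Mul(2, Pow(E, 2)), -5) = Add(-5, Mul(2, Pow(E, 2))))
Function('q')(c) = Add(-3, c, Mul(-2, Pow(c, -1))) (Function('q')(c) = Add(-3, Add(c, Mul(-1, Mul(2, Pow(c, -1))))) = Add(-3, Add(c, Mul(-2, Pow(c, -1)))) = Add(-3, c, Mul(-2, Pow(c, -1))))
Mul(27, Function('q')(Function('f')(2))) = Mul(27, Add(-3, Add(-5, Mul(2, Pow(2, 2))), Mul(-2, Pow(Add(-5, Mul(2, Pow(2, 2))), -1)))) = Mul(27, Add(-3, Add(-5, Mul(2, 4)), Mul(-2, Pow(Add(-5, Mul(2, 4)), -1)))) = Mul(27, Add(-3, Add(-5, 8), Mul(-2, Pow(Add(-5, 8), -1)))) = Mul(27, Add(-3, 3, Mul(-2, Pow(3, -1)))) = Mul(27, Add(-3, 3, Mul(-2, Rational(1, 3)))) = Mul(27, Add(-3, 3, Rational(-2, 3))) = Mul(27, Rational(-2, 3)) = -18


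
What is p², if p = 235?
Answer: 55225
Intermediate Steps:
p² = 235² = 55225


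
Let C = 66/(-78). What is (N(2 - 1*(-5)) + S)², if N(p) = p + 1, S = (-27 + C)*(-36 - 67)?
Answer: 1398012100/169 ≈ 8.2723e+6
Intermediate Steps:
C = -11/13 (C = 66*(-1/78) = -11/13 ≈ -0.84615)
S = 37286/13 (S = (-27 - 11/13)*(-36 - 67) = -362/13*(-103) = 37286/13 ≈ 2868.2)
N(p) = 1 + p
(N(2 - 1*(-5)) + S)² = ((1 + (2 - 1*(-5))) + 37286/13)² = ((1 + (2 + 5)) + 37286/13)² = ((1 + 7) + 37286/13)² = (8 + 37286/13)² = (37390/13)² = 1398012100/169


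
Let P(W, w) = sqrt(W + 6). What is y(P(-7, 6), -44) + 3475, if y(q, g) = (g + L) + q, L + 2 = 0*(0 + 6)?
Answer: 3429 + I ≈ 3429.0 + 1.0*I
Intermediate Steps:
L = -2 (L = -2 + 0*(0 + 6) = -2 + 0*6 = -2 + 0 = -2)
P(W, w) = sqrt(6 + W)
y(q, g) = -2 + g + q (y(q, g) = (g - 2) + q = (-2 + g) + q = -2 + g + q)
y(P(-7, 6), -44) + 3475 = (-2 - 44 + sqrt(6 - 7)) + 3475 = (-2 - 44 + sqrt(-1)) + 3475 = (-2 - 44 + I) + 3475 = (-46 + I) + 3475 = 3429 + I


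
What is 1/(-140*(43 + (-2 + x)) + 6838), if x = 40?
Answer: -1/4502 ≈ -0.00022212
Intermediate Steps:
1/(-140*(43 + (-2 + x)) + 6838) = 1/(-140*(43 + (-2 + 40)) + 6838) = 1/(-140*(43 + 38) + 6838) = 1/(-140*81 + 6838) = 1/(-11340 + 6838) = 1/(-4502) = -1/4502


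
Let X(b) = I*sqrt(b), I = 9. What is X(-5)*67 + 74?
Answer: 74 + 603*I*sqrt(5) ≈ 74.0 + 1348.3*I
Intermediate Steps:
X(b) = 9*sqrt(b)
X(-5)*67 + 74 = (9*sqrt(-5))*67 + 74 = (9*(I*sqrt(5)))*67 + 74 = (9*I*sqrt(5))*67 + 74 = 603*I*sqrt(5) + 74 = 74 + 603*I*sqrt(5)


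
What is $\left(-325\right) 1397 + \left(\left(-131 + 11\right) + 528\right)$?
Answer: $-453617$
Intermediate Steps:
$\left(-325\right) 1397 + \left(\left(-131 + 11\right) + 528\right) = -454025 + \left(-120 + 528\right) = -454025 + 408 = -453617$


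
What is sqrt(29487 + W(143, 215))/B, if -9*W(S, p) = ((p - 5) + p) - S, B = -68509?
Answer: -sqrt(265101)/205527 ≈ -0.0025052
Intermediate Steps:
W(S, p) = 5/9 - 2*p/9 + S/9 (W(S, p) = -(((p - 5) + p) - S)/9 = -(((-5 + p) + p) - S)/9 = -((-5 + 2*p) - S)/9 = -(-5 - S + 2*p)/9 = 5/9 - 2*p/9 + S/9)
sqrt(29487 + W(143, 215))/B = sqrt(29487 + (5/9 - 2/9*215 + (1/9)*143))/(-68509) = sqrt(29487 + (5/9 - 430/9 + 143/9))*(-1/68509) = sqrt(29487 - 94/3)*(-1/68509) = sqrt(88367/3)*(-1/68509) = (sqrt(265101)/3)*(-1/68509) = -sqrt(265101)/205527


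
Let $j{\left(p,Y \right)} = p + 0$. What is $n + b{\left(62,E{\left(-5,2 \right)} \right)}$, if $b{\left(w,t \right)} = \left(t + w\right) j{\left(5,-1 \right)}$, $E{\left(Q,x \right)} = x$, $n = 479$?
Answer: $799$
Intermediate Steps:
$j{\left(p,Y \right)} = p$
$b{\left(w,t \right)} = 5 t + 5 w$ ($b{\left(w,t \right)} = \left(t + w\right) 5 = 5 t + 5 w$)
$n + b{\left(62,E{\left(-5,2 \right)} \right)} = 479 + \left(5 \cdot 2 + 5 \cdot 62\right) = 479 + \left(10 + 310\right) = 479 + 320 = 799$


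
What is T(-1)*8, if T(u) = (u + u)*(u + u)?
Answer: 32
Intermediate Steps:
T(u) = 4*u**2 (T(u) = (2*u)*(2*u) = 4*u**2)
T(-1)*8 = (4*(-1)**2)*8 = (4*1)*8 = 4*8 = 32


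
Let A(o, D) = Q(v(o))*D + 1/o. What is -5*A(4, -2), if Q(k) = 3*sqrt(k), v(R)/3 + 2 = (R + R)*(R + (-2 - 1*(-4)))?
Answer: -5/4 + 30*sqrt(138) ≈ 351.17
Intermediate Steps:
v(R) = -6 + 6*R*(2 + R) (v(R) = -6 + 3*((R + R)*(R + (-2 - 1*(-4)))) = -6 + 3*((2*R)*(R + (-2 + 4))) = -6 + 3*((2*R)*(R + 2)) = -6 + 3*((2*R)*(2 + R)) = -6 + 3*(2*R*(2 + R)) = -6 + 6*R*(2 + R))
A(o, D) = 1/o + 3*D*sqrt(-6 + 6*o**2 + 12*o) (A(o, D) = (3*sqrt(-6 + 6*o**2 + 12*o))*D + 1/o = 3*D*sqrt(-6 + 6*o**2 + 12*o) + 1/o = 1/o + 3*D*sqrt(-6 + 6*o**2 + 12*o))
-5*A(4, -2) = -5*(1/4 + 3*(-2)*sqrt(-6 + 6*4**2 + 12*4)) = -5*(1/4 + 3*(-2)*sqrt(-6 + 6*16 + 48)) = -5*(1/4 + 3*(-2)*sqrt(-6 + 96 + 48)) = -5*(1/4 + 3*(-2)*sqrt(138)) = -5*(1/4 - 6*sqrt(138)) = -5/4 + 30*sqrt(138)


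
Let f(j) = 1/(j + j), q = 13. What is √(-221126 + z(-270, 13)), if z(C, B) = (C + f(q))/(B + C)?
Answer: I*√9873035292666/6682 ≈ 470.24*I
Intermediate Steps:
f(j) = 1/(2*j)
z(C, B) = (1/26 + C)/(B + C) (z(C, B) = (C + (½)/13)/(B + C) = (C + (½)*(1/13))/(B + C) = (C + 1/26)/(B + C) = (1/26 + C)/(B + C))
√(-221126 + z(-270, 13)) = √(-221126 + (1/26 - 270)/(13 - 270)) = √(-221126 - 7019/26/(-257)) = √(-221126 - 1/257*(-7019/26)) = √(-221126 + 7019/6682) = √(-1477556913/6682) = I*√9873035292666/6682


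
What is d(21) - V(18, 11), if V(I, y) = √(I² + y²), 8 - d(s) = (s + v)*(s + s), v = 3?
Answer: -1000 - √445 ≈ -1021.1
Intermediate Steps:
d(s) = 8 - 2*s*(3 + s) (d(s) = 8 - (s + 3)*(s + s) = 8 - (3 + s)*2*s = 8 - 2*s*(3 + s))
d(21) - V(18, 11) = (8 - 6*21 - 2*21²) - √(18² + 11²) = (8 - 126 - 2*441) - √(324 + 121) = (8 - 126 - 882) - √445 = -1000 - √445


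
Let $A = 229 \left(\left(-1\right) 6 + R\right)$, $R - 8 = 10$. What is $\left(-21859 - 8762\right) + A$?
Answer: $-27873$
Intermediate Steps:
$R = 18$ ($R = 8 + 10 = 18$)
$A = 2748$ ($A = 229 \left(\left(-1\right) 6 + 18\right) = 229 \left(-6 + 18\right) = 229 \cdot 12 = 2748$)
$\left(-21859 - 8762\right) + A = \left(-21859 - 8762\right) + 2748 = -30621 + 2748 = -27873$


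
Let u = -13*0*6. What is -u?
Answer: 0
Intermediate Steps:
u = 0 (u = 0*6 = 0)
-u = -1*0 = 0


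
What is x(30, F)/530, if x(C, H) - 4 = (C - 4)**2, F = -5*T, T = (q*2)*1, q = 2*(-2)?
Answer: 68/53 ≈ 1.2830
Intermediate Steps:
q = -4
T = -8 (T = -4*2*1 = -8*1 = -8)
F = 40 (F = -5*(-8) = 40)
x(C, H) = 4 + (-4 + C)**2 (x(C, H) = 4 + (C - 4)**2 = 4 + (-4 + C)**2)
x(30, F)/530 = (4 + (-4 + 30)**2)/530 = (4 + 26**2)*(1/530) = (4 + 676)*(1/530) = 680*(1/530) = 68/53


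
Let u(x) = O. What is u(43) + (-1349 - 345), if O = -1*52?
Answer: -1746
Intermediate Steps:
O = -52
u(x) = -52
u(43) + (-1349 - 345) = -52 + (-1349 - 345) = -52 - 1694 = -1746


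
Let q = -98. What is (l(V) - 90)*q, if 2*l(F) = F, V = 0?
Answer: 8820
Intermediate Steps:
l(F) = F/2
(l(V) - 90)*q = ((1/2)*0 - 90)*(-98) = (0 - 90)*(-98) = -90*(-98) = 8820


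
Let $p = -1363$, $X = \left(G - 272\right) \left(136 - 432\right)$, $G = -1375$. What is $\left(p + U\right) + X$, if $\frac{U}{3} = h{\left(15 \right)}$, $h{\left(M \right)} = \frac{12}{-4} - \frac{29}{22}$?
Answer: $\frac{10694993}{22} \approx 4.8614 \cdot 10^{5}$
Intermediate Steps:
$h{\left(M \right)} = - \frac{95}{22}$ ($h{\left(M \right)} = 12 \left(- \frac{1}{4}\right) - \frac{29}{22} = -3 - \frac{29}{22} = - \frac{95}{22}$)
$U = - \frac{285}{22}$ ($U = 3 \left(- \frac{95}{22}\right) = - \frac{285}{22} \approx -12.955$)
$X = 487512$ ($X = \left(-1375 - 272\right) \left(136 - 432\right) = \left(-1647\right) \left(-296\right) = 487512$)
$\left(p + U\right) + X = \left(-1363 - \frac{285}{22}\right) + 487512 = - \frac{30271}{22} + 487512 = \frac{10694993}{22}$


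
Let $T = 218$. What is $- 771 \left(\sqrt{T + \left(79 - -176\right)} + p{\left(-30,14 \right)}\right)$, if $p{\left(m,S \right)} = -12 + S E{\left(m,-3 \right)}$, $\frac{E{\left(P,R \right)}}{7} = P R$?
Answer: $-6790968 - 771 \sqrt{473} \approx -6.8077 \cdot 10^{6}$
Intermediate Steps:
$E{\left(P,R \right)} = 7 P R$
$p{\left(m,S \right)} = -12 - 21 S m$ ($p{\left(m,S \right)} = -12 + S 7 m \left(-3\right) = -12 + S \left(- 21 m\right) = -12 - 21 S m$)
$- 771 \left(\sqrt{T + \left(79 - -176\right)} + p{\left(-30,14 \right)}\right) = - 771 \left(\sqrt{218 + \left(79 - -176\right)} - \left(12 + 294 \left(-30\right)\right)\right) = - 771 \left(\sqrt{218 + \left(79 + 176\right)} + \left(-12 + 8820\right)\right) = - 771 \left(\sqrt{218 + 255} + 8808\right) = - 771 \left(\sqrt{473} + 8808\right) = - 771 \left(8808 + \sqrt{473}\right) = -6790968 - 771 \sqrt{473}$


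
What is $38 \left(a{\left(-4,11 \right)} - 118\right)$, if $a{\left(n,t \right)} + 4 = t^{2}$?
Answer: $-38$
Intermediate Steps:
$a{\left(n,t \right)} = -4 + t^{2}$
$38 \left(a{\left(-4,11 \right)} - 118\right) = 38 \left(\left(-4 + 11^{2}\right) - 118\right) = 38 \left(\left(-4 + 121\right) - 118\right) = 38 \left(117 - 118\right) = 38 \left(-1\right) = -38$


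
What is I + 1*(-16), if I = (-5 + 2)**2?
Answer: -7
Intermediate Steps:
I = 9 (I = (-3)**2 = 9)
I + 1*(-16) = 9 + 1*(-16) = 9 - 16 = -7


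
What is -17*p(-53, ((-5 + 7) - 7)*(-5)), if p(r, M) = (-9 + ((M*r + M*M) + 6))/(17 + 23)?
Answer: 11951/40 ≈ 298.77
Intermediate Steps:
p(r, M) = -3/40 + M²/40 + M*r/40 (p(r, M) = (-9 + ((M*r + M²) + 6))/40 = (-9 + ((M² + M*r) + 6))*(1/40) = (-9 + (6 + M² + M*r))*(1/40) = (-3 + M² + M*r)*(1/40) = -3/40 + M²/40 + M*r/40)
-17*p(-53, ((-5 + 7) - 7)*(-5)) = -17*(-3/40 + (((-5 + 7) - 7)*(-5))²/40 + (1/40)*(((-5 + 7) - 7)*(-5))*(-53)) = -17*(-3/40 + ((2 - 7)*(-5))²/40 + (1/40)*((2 - 7)*(-5))*(-53)) = -17*(-3/40 + (-5*(-5))²/40 + (1/40)*(-5*(-5))*(-53)) = -17*(-3/40 + (1/40)*25² + (1/40)*25*(-53)) = -17*(-3/40 + (1/40)*625 - 265/8) = -17*(-3/40 + 125/8 - 265/8) = -17*(-703/40) = 11951/40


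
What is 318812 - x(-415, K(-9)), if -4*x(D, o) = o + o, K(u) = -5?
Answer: 637619/2 ≈ 3.1881e+5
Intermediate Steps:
x(D, o) = -o/2 (x(D, o) = -(o + o)/4 = -o/2)
318812 - x(-415, K(-9)) = 318812 - (-1)*(-5)/2 = 318812 - 1*5/2 = 318812 - 5/2 = 637619/2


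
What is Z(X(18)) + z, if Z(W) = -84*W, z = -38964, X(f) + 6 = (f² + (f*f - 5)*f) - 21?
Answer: -546240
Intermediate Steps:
X(f) = -27 + f² + f*(-5 + f²) (X(f) = -6 + ((f² + (f*f - 5)*f) - 21) = -6 + ((f² + (f² - 5)*f) - 21) = -6 + ((f² + (-5 + f²)*f) - 21) = -6 + ((f² + f*(-5 + f²)) - 21) = -6 + (-21 + f² + f*(-5 + f²)) = -27 + f² + f*(-5 + f²))
Z(X(18)) + z = -84*(-27 + 18² + 18³ - 5*18) - 38964 = -84*(-27 + 324 + 5832 - 90) - 38964 = -84*6039 - 38964 = -507276 - 38964 = -546240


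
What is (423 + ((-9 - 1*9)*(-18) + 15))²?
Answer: 580644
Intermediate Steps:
(423 + ((-9 - 1*9)*(-18) + 15))² = (423 + ((-9 - 9)*(-18) + 15))² = (423 + (-18*(-18) + 15))² = (423 + (324 + 15))² = (423 + 339)² = 762² = 580644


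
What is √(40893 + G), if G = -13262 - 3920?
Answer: √23711 ≈ 153.98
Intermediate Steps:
G = -17182
√(40893 + G) = √(40893 - 17182) = √23711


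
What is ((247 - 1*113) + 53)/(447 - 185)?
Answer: 187/262 ≈ 0.71374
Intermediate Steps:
((247 - 1*113) + 53)/(447 - 185) = ((247 - 113) + 53)/262 = (134 + 53)*(1/262) = 187*(1/262) = 187/262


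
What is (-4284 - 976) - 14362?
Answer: -19622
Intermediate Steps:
(-4284 - 976) - 14362 = -5260 - 14362 = -19622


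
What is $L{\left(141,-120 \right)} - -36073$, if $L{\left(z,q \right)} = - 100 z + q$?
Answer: $21853$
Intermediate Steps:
$L{\left(z,q \right)} = q - 100 z$
$L{\left(141,-120 \right)} - -36073 = \left(-120 - 14100\right) - -36073 = \left(-120 - 14100\right) + 36073 = -14220 + 36073 = 21853$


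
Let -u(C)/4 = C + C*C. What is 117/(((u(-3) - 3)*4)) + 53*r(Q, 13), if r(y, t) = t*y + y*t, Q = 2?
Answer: 33059/12 ≈ 2754.9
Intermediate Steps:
u(C) = -4*C - 4*C² (u(C) = -4*(C + C*C) = -4*(C + C²) = -4*C - 4*C²)
r(y, t) = 2*t*y (r(y, t) = t*y + t*y = 2*t*y)
117/(((u(-3) - 3)*4)) + 53*r(Q, 13) = 117/(((-4*(-3)*(1 - 3) - 3)*4)) + 53*(2*13*2) = 117/(((-4*(-3)*(-2) - 3)*4)) + 53*52 = 117/(((-24 - 3)*4)) + 2756 = 117/((-27*4)) + 2756 = 117/(-108) + 2756 = 117*(-1/108) + 2756 = -13/12 + 2756 = 33059/12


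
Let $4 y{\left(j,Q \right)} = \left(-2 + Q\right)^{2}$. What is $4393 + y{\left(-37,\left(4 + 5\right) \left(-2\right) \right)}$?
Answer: $4493$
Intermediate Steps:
$y{\left(j,Q \right)} = \frac{\left(-2 + Q\right)^{2}}{4}$
$4393 + y{\left(-37,\left(4 + 5\right) \left(-2\right) \right)} = 4393 + \frac{\left(-2 + \left(4 + 5\right) \left(-2\right)\right)^{2}}{4} = 4393 + \frac{\left(-2 + 9 \left(-2\right)\right)^{2}}{4} = 4393 + \frac{\left(-2 - 18\right)^{2}}{4} = 4393 + \frac{\left(-20\right)^{2}}{4} = 4393 + \frac{1}{4} \cdot 400 = 4393 + 100 = 4493$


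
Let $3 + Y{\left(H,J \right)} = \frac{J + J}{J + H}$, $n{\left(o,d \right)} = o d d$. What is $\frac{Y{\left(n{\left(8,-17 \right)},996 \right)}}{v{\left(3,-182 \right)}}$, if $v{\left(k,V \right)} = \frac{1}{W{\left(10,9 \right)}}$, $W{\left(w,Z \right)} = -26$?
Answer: $\frac{51558}{827} \approx 62.343$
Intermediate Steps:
$v{\left(k,V \right)} = - \frac{1}{26}$ ($v{\left(k,V \right)} = \frac{1}{-26} = - \frac{1}{26}$)
$n{\left(o,d \right)} = o d^{2}$ ($n{\left(o,d \right)} = d o d = o d^{2}$)
$Y{\left(H,J \right)} = -3 + \frac{2 J}{H + J}$ ($Y{\left(H,J \right)} = -3 + \frac{J + J}{J + H} = -3 + \frac{2 J}{H + J}$)
$\frac{Y{\left(n{\left(8,-17 \right)},996 \right)}}{v{\left(3,-182 \right)}} = \frac{\frac{1}{8 \left(-17\right)^{2} + 996} \left(\left(-1\right) 996 - 3 \cdot 8 \left(-17\right)^{2}\right)}{- \frac{1}{26}} = \frac{-996 - 3 \cdot 8 \cdot 289}{8 \cdot 289 + 996} \left(-26\right) = \frac{-996 - 6936}{2312 + 996} \left(-26\right) = \frac{-996 - 6936}{3308} \left(-26\right) = \frac{1}{3308} \left(-7932\right) \left(-26\right) = \left(- \frac{1983}{827}\right) \left(-26\right) = \frac{51558}{827}$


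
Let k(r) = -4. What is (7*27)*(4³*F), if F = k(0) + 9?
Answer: 60480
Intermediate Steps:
F = 5 (F = -4 + 9 = 5)
(7*27)*(4³*F) = (7*27)*(4³*5) = 189*(64*5) = 189*320 = 60480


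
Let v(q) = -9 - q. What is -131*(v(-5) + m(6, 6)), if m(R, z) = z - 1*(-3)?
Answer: -655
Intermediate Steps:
m(R, z) = 3 + z (m(R, z) = z + 3 = 3 + z)
-131*(v(-5) + m(6, 6)) = -131*((-9 - 1*(-5)) + (3 + 6)) = -131*((-9 + 5) + 9) = -131*(-4 + 9) = -131*5 = -655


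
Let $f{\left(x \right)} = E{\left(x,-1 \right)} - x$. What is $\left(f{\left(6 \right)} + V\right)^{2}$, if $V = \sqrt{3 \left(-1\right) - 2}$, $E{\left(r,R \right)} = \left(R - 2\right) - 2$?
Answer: $\left(11 - i \sqrt{5}\right)^{2} \approx 116.0 - 49.193 i$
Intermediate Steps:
$E{\left(r,R \right)} = -4 + R$ ($E{\left(r,R \right)} = \left(-2 + R\right) - 2 = -4 + R$)
$V = i \sqrt{5}$ ($V = \sqrt{-3 - 2} = \sqrt{-5} = i \sqrt{5} \approx 2.2361 i$)
$f{\left(x \right)} = -5 - x$ ($f{\left(x \right)} = \left(-4 - 1\right) - x = -5 - x$)
$\left(f{\left(6 \right)} + V\right)^{2} = \left(\left(-5 - 6\right) + i \sqrt{5}\right)^{2} = \left(-11 + i \sqrt{5}\right)^{2}$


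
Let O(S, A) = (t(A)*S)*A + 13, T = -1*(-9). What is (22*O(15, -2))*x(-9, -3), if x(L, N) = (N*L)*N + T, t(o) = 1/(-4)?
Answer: -32472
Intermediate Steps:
T = 9
t(o) = -1/4
O(S, A) = 13 - A*S/4 (O(S, A) = (-S/4)*A + 13 = -A*S/4 + 13 = 13 - A*S/4)
x(L, N) = 9 + L*N**2 (x(L, N) = (N*L)*N + 9 = (L*N)*N + 9 = L*N**2 + 9 = 9 + L*N**2)
(22*O(15, -2))*x(-9, -3) = (22*(13 - 1/4*(-2)*15))*(9 - 9*(-3)**2) = (22*(13 + 15/2))*(9 - 9*9) = (22*(41/2))*(9 - 81) = 451*(-72) = -32472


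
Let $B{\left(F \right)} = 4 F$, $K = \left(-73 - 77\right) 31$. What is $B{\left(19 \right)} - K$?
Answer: $4726$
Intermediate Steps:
$K = -4650$ ($K = \left(-150\right) 31 = -4650$)
$B{\left(19 \right)} - K = 4 \cdot 19 - -4650 = 76 + 4650 = 4726$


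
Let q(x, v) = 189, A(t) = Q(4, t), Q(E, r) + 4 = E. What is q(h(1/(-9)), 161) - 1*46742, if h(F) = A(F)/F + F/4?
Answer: -46553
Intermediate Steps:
Q(E, r) = -4 + E
A(t) = 0 (A(t) = -4 + 4 = 0)
h(F) = F/4 (h(F) = 0/F + F/4 = 0 + F*(¼) = 0 + F/4 = F/4)
q(h(1/(-9)), 161) - 1*46742 = 189 - 1*46742 = 189 - 46742 = -46553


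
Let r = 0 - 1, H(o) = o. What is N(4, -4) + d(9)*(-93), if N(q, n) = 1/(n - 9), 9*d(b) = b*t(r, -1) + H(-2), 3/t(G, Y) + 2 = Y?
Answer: 4430/39 ≈ 113.59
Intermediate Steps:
r = -1
t(G, Y) = 3/(-2 + Y)
d(b) = -2/9 - b/9 (d(b) = (b*(3/(-2 - 1)) - 2)/9 = (b*(3/(-3)) - 2)/9 = (b*(3*(-⅓)) - 2)/9 = (b*(-1) - 2)/9 = (-b - 2)/9 = (-2 - b)/9 = -2/9 - b/9)
N(q, n) = 1/(-9 + n)
N(4, -4) + d(9)*(-93) = 1/(-9 - 4) + (-2/9 - ⅑*9)*(-93) = 1/(-13) + (-2/9 - 1)*(-93) = -1/13 - 11/9*(-93) = -1/13 + 341/3 = 4430/39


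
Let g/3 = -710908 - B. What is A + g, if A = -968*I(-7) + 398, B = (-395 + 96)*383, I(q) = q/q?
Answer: -1789743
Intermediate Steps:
I(q) = 1
B = -114517 (B = -299*383 = -114517)
A = -570 (A = -968*1 + 398 = -968 + 398 = -570)
g = -1789173 (g = 3*(-710908 - 1*(-114517)) = 3*(-710908 + 114517) = 3*(-596391) = -1789173)
A + g = -570 - 1789173 = -1789743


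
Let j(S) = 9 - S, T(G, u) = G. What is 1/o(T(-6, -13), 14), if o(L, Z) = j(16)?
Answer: -1/7 ≈ -0.14286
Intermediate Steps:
o(L, Z) = -7 (o(L, Z) = 9 - 1*16 = 9 - 16 = -7)
1/o(T(-6, -13), 14) = 1/(-7) = -1/7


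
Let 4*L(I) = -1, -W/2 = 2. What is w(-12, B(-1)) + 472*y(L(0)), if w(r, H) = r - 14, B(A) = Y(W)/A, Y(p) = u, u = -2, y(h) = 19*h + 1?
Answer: -1796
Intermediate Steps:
W = -4 (W = -2*2 = -4)
L(I) = -¼ (L(I) = (¼)*(-1) = -¼)
y(h) = 1 + 19*h
Y(p) = -2
B(A) = -2/A
w(r, H) = -14 + r
w(-12, B(-1)) + 472*y(L(0)) = (-14 - 12) + 472*(1 + 19*(-¼)) = -26 + 472*(1 - 19/4) = -26 + 472*(-15/4) = -26 - 1770 = -1796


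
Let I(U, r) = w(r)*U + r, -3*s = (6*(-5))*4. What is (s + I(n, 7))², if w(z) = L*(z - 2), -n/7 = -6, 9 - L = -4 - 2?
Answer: 10220809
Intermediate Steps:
L = 15 (L = 9 - (-4 - 2) = 9 - 1*(-6) = 9 + 6 = 15)
s = 40 (s = -6*(-5)*4/3 = -(-10)*4 = -⅓*(-120) = 40)
n = 42 (n = -7*(-6) = 42)
w(z) = -30 + 15*z (w(z) = 15*(z - 2) = 15*(-2 + z) = -30 + 15*z)
I(U, r) = r + U*(-30 + 15*r) (I(U, r) = (-30 + 15*r)*U + r = U*(-30 + 15*r) + r = r + U*(-30 + 15*r))
(s + I(n, 7))² = (40 + (7 + 15*42*(-2 + 7)))² = (40 + (7 + 15*42*5))² = (40 + (7 + 3150))² = (40 + 3157)² = 3197² = 10220809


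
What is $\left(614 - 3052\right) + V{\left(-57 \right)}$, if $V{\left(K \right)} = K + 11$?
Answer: $-2484$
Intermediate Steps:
$V{\left(K \right)} = 11 + K$
$\left(614 - 3052\right) + V{\left(-57 \right)} = \left(614 - 3052\right) + \left(11 - 57\right) = -2438 - 46 = -2484$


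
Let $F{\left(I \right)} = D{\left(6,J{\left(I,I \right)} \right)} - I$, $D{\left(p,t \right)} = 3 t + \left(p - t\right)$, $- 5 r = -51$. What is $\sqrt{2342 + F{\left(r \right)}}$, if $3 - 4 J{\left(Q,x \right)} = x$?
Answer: $\frac{\sqrt{58355}}{5} \approx 48.314$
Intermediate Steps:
$r = \frac{51}{5}$ ($r = \left(- \frac{1}{5}\right) \left(-51\right) = \frac{51}{5} \approx 10.2$)
$J{\left(Q,x \right)} = \frac{3}{4} - \frac{x}{4}$
$D{\left(p,t \right)} = p + 2 t$
$F{\left(I \right)} = \frac{15}{2} - \frac{3 I}{2}$ ($F{\left(I \right)} = \left(6 + 2 \left(\frac{3}{4} - \frac{I}{4}\right)\right) - I = \left(6 - \left(- \frac{3}{2} + \frac{I}{2}\right)\right) - I = \left(\frac{15}{2} - \frac{I}{2}\right) - I = \frac{15}{2} - \frac{3 I}{2}$)
$\sqrt{2342 + F{\left(r \right)}} = \sqrt{2342 + \left(\frac{15}{2} - \frac{153}{10}\right)} = \sqrt{2342 - \frac{39}{5}} = \sqrt{\frac{11671}{5}} = \frac{\sqrt{58355}}{5}$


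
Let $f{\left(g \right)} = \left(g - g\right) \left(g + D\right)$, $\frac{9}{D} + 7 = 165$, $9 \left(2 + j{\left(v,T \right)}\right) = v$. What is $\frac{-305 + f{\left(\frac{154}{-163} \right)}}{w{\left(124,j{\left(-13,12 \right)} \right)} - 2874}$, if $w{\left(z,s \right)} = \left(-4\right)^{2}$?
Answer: $\frac{305}{2858} \approx 0.10672$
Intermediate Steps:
$j{\left(v,T \right)} = -2 + \frac{v}{9}$
$D = \frac{9}{158}$ ($D = \frac{9}{-7 + 165} = \frac{9}{158} \approx 0.056962$)
$f{\left(g \right)} = 0$ ($f{\left(g \right)} = \left(g - g\right) \left(g + \frac{9}{158}\right) = 0 \left(\frac{9}{158} + g\right) = 0$)
$w{\left(z,s \right)} = 16$
$\frac{-305 + f{\left(\frac{154}{-163} \right)}}{w{\left(124,j{\left(-13,12 \right)} \right)} - 2874} = \frac{-305 + 0}{16 - 2874} = - \frac{305}{-2858} = \left(-305\right) \left(- \frac{1}{2858}\right) = \frac{305}{2858}$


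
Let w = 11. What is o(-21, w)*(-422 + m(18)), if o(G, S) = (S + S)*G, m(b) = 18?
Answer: 186648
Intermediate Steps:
o(G, S) = 2*G*S (o(G, S) = (2*S)*G = 2*G*S)
o(-21, w)*(-422 + m(18)) = (2*(-21)*11)*(-422 + 18) = -462*(-404) = 186648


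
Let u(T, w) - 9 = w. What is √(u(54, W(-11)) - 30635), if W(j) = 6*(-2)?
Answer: I*√30638 ≈ 175.04*I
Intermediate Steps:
W(j) = -12
u(T, w) = 9 + w
√(u(54, W(-11)) - 30635) = √((9 - 12) - 30635) = √(-3 - 30635) = √(-30638) = I*√30638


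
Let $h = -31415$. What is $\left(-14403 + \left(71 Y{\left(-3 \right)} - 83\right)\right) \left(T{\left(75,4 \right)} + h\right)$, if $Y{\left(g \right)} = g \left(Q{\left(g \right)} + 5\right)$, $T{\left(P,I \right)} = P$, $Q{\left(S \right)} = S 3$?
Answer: $427289560$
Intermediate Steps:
$Q{\left(S \right)} = 3 S$
$Y{\left(g \right)} = g \left(5 + 3 g\right)$ ($Y{\left(g \right)} = g \left(3 g + 5\right) = g \left(5 + 3 g\right)$)
$\left(-14403 + \left(71 Y{\left(-3 \right)} - 83\right)\right) \left(T{\left(75,4 \right)} + h\right) = \left(-14403 - \left(83 - 71 \left(- 3 \left(5 + 3 \left(-3\right)\right)\right)\right)\right) \left(75 - 31415\right) = \left(-14403 - \left(83 - 71 \left(- 3 \left(5 - 9\right)\right)\right)\right) \left(-31340\right) = \left(-14403 - \left(83 - 71 \left(\left(-3\right) \left(-4\right)\right)\right)\right) \left(-31340\right) = \left(-14403 + \left(71 \cdot 12 - 83\right)\right) \left(-31340\right) = \left(-14403 + \left(852 - 83\right)\right) \left(-31340\right) = \left(-14403 + 769\right) \left(-31340\right) = \left(-13634\right) \left(-31340\right) = 427289560$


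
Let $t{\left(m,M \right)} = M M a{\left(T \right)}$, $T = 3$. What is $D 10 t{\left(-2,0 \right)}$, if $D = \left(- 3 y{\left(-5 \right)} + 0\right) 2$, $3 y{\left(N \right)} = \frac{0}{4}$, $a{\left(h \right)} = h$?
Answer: $0$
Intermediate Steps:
$y{\left(N \right)} = 0$ ($y{\left(N \right)} = \frac{0 \cdot \frac{1}{4}}{3} = \frac{1}{3} \cdot 0 = 0$)
$D = 0$ ($D = \left(\left(-3\right) 0 + 0\right) 2 = \left(0 + 0\right) 2 = 0 \cdot 2 = 0$)
$t{\left(m,M \right)} = 3 M^{2}$ ($t{\left(m,M \right)} = M M 3 = M^{2} \cdot 3 = 3 M^{2}$)
$D 10 t{\left(-2,0 \right)} = 0 \cdot 10 \cdot 3 \cdot 0^{2} = 0 \cdot 3 \cdot 0 = 0 \cdot 0 = 0$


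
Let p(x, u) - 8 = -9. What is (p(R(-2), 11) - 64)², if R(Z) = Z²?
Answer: 4225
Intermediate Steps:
p(x, u) = -1 (p(x, u) = 8 - 9 = -1)
(p(R(-2), 11) - 64)² = (-1 - 64)² = (-65)² = 4225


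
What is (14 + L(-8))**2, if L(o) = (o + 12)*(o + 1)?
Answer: 196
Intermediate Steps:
L(o) = (1 + o)*(12 + o) (L(o) = (12 + o)*(1 + o) = (1 + o)*(12 + o))
(14 + L(-8))**2 = (14 + (12 + (-8)**2 + 13*(-8)))**2 = (14 + (12 + 64 - 104))**2 = (14 - 28)**2 = (-14)**2 = 196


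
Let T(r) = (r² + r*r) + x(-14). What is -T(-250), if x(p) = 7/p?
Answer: -249999/2 ≈ -1.2500e+5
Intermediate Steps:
T(r) = -½ + 2*r² (T(r) = (r² + r*r) + 7/(-14) = (r² + r²) + 7*(-1/14) = 2*r² - ½ = -½ + 2*r²)
-T(-250) = -(-½ + 2*(-250)²) = -(-½ + 2*62500) = -(-½ + 125000) = -1*249999/2 = -249999/2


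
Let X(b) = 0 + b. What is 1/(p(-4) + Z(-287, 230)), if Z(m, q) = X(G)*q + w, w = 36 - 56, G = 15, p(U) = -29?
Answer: 1/3401 ≈ 0.00029403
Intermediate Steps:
X(b) = b
w = -20
Z(m, q) = -20 + 15*q (Z(m, q) = 15*q - 20 = -20 + 15*q)
1/(p(-4) + Z(-287, 230)) = 1/(-29 + (-20 + 15*230)) = 1/(-29 + (-20 + 3450)) = 1/(-29 + 3430) = 1/3401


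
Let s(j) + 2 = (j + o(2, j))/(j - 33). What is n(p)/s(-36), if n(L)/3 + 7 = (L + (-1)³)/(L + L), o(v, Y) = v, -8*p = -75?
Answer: 67827/5200 ≈ 13.044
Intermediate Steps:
p = 75/8 (p = -⅛*(-75) = 75/8 ≈ 9.3750)
n(L) = -21 + 3*(-1 + L)/(2*L) (n(L) = -21 + 3*((L + (-1)³)/(L + L)) = -21 + 3*((L - 1)/((2*L))) = -21 + 3*((-1 + L)*(1/(2*L))) = -21 + 3*((-1 + L)/(2*L)) = -21 + 3*(-1 + L)/(2*L))
s(j) = -2 + (2 + j)/(-33 + j) (s(j) = -2 + (j + 2)/(j - 33) = -2 + (2 + j)/(-33 + j))
n(p)/s(-36) = (3*(-1 - 13*75/8)/(2*(75/8)))/(((68 - 1*(-36))/(-33 - 36))) = ((3/2)*(8/75)*(-1 - 975/8))/(((68 + 36)/(-69))) = ((3/2)*(8/75)*(-983/8))/((-1/69*104)) = -983/(50*(-104/69)) = -983/50*(-69/104) = 67827/5200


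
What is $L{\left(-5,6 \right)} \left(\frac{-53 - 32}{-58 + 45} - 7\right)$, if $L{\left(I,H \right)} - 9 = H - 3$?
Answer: $- \frac{72}{13} \approx -5.5385$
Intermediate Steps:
$L{\left(I,H \right)} = 6 + H$ ($L{\left(I,H \right)} = 9 + \left(H - 3\right) = 9 + \left(-3 + H\right) = 6 + H$)
$L{\left(-5,6 \right)} \left(\frac{-53 - 32}{-58 + 45} - 7\right) = \left(6 + 6\right) \left(\frac{-53 - 32}{-58 + 45} - 7\right) = 12 \left(- \frac{85}{-13} - 7\right) = 12 \left(\left(-85\right) \left(- \frac{1}{13}\right) - 7\right) = 12 \left(\frac{85}{13} - 7\right) = 12 \left(- \frac{6}{13}\right) = - \frac{72}{13}$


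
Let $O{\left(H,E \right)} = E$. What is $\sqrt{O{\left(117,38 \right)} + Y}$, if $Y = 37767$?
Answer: $\sqrt{37805} \approx 194.44$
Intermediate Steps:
$\sqrt{O{\left(117,38 \right)} + Y} = \sqrt{38 + 37767} = \sqrt{37805}$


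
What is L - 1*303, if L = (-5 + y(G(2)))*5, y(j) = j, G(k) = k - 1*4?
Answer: -338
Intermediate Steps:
G(k) = -4 + k (G(k) = k - 4 = -4 + k)
L = -35 (L = (-5 + (-4 + 2))*5 = (-5 - 2)*5 = -7*5 = -35)
L - 1*303 = -35 - 1*303 = -35 - 303 = -338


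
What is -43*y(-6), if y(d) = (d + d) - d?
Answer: 258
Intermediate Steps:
y(d) = d (y(d) = 2*d - d = d)
-43*y(-6) = -43*(-6) = 258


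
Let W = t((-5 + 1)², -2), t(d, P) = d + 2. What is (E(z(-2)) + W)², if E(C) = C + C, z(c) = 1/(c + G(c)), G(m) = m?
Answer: 1225/4 ≈ 306.25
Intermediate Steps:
z(c) = 1/(2*c) (z(c) = 1/(c + c) = 1/(2*c))
E(C) = 2*C
t(d, P) = 2 + d
W = 18 (W = 2 + (-5 + 1)² = 2 + (-4)² = 2 + 16 = 18)
(E(z(-2)) + W)² = (2*((½)/(-2)) + 18)² = (2*((½)*(-½)) + 18)² = (2*(-¼) + 18)² = (-½ + 18)² = (35/2)² = 1225/4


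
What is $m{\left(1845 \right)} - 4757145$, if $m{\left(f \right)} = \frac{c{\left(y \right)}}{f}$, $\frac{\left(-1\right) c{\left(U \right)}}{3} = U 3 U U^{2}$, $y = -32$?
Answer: $- \frac{976263301}{205} \approx -4.7623 \cdot 10^{6}$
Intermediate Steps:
$c{\left(U \right)} = - 9 U^{4}$ ($c{\left(U \right)} = - 3 U 3 U U^{2} = - 3 \cdot 3 U U^{3} = - 3 \cdot 3 U^{4} = - 9 U^{4}$)
$m{\left(f \right)} = - \frac{9437184}{f}$ ($m{\left(f \right)} = \frac{\left(-9\right) \left(-32\right)^{4}}{f} = \frac{\left(-9\right) 1048576}{f} = - \frac{9437184}{f}$)
$m{\left(1845 \right)} - 4757145 = - \frac{9437184}{1845} - 4757145 = \left(-9437184\right) \frac{1}{1845} - 4757145 = - \frac{1048576}{205} - 4757145 = - \frac{976263301}{205}$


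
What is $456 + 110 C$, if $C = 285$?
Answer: $31806$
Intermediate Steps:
$456 + 110 C = 456 + 110 \cdot 285 = 456 + 31350 = 31806$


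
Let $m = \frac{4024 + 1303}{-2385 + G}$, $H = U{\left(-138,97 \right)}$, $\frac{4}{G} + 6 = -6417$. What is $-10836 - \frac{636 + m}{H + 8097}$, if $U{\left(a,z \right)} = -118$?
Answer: $- \frac{1324485059292399}{122229175961} \approx -10836.0$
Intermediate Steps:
$G = - \frac{4}{6423}$ ($G = \frac{4}{-6 - 6417} = \frac{4}{-6423} = 4 \left(- \frac{1}{6423}\right) = - \frac{4}{6423} \approx -0.00062276$)
$H = -118$
$m = - \frac{34215321}{15318859}$ ($m = \frac{4024 + 1303}{-2385 - \frac{4}{6423}} = \frac{5327}{- \frac{15318859}{6423}} = 5327 \left(- \frac{6423}{15318859}\right) = - \frac{34215321}{15318859} \approx -2.2335$)
$-10836 - \frac{636 + m}{H + 8097} = -10836 - \frac{636 - \frac{34215321}{15318859}}{-118 + 8097} = -10836 - \frac{9708579003}{15318859 \cdot 7979} = -10836 - \frac{9708579003}{15318859} \cdot \frac{1}{7979} = -10836 - \frac{9708579003}{122229175961} = - \frac{1324485059292399}{122229175961}$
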